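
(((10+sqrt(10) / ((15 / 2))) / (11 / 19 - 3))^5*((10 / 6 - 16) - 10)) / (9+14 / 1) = 1147909386487783*sqrt(10) / 13489770385125+46567788376783 / 35972721027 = 1563.62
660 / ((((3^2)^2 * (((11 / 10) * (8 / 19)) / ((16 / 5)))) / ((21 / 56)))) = 190 / 9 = 21.11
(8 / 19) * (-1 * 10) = -80 / 19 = -4.21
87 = 87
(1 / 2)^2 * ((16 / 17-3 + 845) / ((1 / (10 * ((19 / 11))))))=680675 / 187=3639.97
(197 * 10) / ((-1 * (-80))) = 197 / 8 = 24.62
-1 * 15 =-15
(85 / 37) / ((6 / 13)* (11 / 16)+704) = 8840 / 2710213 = 0.00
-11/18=-0.61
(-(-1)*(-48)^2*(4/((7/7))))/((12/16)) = 12288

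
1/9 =0.11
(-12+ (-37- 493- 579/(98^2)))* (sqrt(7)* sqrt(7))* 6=-15617841/686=-22766.53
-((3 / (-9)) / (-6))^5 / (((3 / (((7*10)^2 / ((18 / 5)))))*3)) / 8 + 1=612213907 / 612220032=1.00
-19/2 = -9.50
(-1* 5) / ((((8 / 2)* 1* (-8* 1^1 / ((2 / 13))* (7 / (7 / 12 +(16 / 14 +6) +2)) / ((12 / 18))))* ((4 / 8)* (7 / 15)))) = 20425 / 214032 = 0.10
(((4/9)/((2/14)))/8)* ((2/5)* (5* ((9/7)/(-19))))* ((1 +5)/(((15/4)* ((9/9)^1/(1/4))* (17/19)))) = -2/85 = -0.02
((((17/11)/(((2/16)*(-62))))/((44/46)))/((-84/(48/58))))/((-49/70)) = -0.00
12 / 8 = 3 / 2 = 1.50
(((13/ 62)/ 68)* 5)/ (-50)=-13/ 42160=-0.00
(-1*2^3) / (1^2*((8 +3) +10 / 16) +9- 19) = -64 / 13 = -4.92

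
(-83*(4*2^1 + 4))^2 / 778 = 496008 / 389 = 1275.08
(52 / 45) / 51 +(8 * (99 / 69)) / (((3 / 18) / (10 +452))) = 1679500556 / 52785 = 31817.76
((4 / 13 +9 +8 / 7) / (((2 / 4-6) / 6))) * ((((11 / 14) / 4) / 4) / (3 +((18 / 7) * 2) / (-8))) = -951 / 4004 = -0.24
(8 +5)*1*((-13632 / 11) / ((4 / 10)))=-443040 / 11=-40276.36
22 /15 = 1.47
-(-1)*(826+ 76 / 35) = 828.17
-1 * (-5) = 5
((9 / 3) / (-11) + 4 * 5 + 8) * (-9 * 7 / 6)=-6405 / 22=-291.14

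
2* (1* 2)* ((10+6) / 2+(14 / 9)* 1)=344 / 9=38.22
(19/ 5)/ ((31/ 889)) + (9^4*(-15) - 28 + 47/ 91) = -1386994149/ 14105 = -98333.51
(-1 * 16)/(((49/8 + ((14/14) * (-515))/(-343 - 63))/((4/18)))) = -51968/108063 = -0.48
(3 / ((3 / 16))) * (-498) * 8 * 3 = -191232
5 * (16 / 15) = 5.33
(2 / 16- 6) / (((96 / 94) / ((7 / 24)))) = -15463 / 9216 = -1.68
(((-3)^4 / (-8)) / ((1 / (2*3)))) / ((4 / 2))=-243 / 8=-30.38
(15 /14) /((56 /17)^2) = 4335 /43904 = 0.10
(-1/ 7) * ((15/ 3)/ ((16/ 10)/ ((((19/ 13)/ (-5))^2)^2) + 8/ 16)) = -1303210/ 400766247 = -0.00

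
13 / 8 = 1.62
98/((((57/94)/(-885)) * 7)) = -388220/19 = -20432.63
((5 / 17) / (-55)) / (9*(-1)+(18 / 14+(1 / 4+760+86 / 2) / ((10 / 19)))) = -280 / 79506603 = -0.00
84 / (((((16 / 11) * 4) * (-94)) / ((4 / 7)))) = -0.09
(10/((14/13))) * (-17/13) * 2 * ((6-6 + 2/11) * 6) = -2040/77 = -26.49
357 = 357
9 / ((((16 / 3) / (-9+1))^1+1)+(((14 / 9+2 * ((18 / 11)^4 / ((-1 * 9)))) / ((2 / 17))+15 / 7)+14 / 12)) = 16602894 / 6127837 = 2.71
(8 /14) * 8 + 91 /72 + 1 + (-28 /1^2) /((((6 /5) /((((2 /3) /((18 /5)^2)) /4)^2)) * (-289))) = 78386125985 /11467788192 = 6.84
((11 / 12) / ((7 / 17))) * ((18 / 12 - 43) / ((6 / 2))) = -15521 / 504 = -30.80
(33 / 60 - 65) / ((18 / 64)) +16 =-9592 / 45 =-213.16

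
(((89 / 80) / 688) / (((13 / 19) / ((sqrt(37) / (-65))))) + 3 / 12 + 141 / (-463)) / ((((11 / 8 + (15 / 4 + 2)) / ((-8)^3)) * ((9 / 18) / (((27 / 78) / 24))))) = 178 * sqrt(37) / 2361775 + 12928 / 114361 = 0.11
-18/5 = -3.60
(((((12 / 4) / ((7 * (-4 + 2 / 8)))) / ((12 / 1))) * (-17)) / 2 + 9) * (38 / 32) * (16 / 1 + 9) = 181165 / 672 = 269.59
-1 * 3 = -3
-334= -334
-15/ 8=-1.88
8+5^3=133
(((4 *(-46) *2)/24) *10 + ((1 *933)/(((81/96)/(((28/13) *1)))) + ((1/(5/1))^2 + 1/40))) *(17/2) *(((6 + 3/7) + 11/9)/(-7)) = -213636921937/10319400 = -20702.46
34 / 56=17 / 28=0.61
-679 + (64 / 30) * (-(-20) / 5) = -10057 / 15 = -670.47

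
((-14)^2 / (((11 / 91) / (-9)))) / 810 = -8918 / 495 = -18.02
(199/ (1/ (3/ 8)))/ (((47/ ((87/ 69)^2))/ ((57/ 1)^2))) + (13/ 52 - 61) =1619164755/ 198904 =8140.43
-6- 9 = -15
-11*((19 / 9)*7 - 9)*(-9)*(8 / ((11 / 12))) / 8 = 624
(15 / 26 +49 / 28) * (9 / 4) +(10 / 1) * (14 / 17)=47633 / 3536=13.47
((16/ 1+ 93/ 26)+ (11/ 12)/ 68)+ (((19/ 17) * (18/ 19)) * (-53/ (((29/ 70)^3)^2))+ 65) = -69502223319250465/ 6309885789168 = -11014.81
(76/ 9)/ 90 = 38/ 405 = 0.09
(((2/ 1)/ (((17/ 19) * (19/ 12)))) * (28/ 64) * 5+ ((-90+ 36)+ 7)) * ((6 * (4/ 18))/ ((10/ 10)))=-2986/ 51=-58.55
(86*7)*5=3010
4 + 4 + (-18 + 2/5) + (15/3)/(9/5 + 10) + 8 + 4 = 833/295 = 2.82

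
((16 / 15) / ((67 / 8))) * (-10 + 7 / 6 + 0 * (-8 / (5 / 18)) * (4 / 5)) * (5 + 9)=-47488 / 3015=-15.75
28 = 28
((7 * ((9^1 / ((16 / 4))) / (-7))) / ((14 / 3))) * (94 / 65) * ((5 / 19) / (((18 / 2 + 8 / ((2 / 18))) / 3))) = -47 / 6916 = -0.01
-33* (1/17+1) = -594/17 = -34.94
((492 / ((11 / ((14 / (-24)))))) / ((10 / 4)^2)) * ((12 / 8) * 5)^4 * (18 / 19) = -5230575 / 418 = -12513.34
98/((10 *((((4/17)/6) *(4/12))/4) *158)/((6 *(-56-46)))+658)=4588164/30805849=0.15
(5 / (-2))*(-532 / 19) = 70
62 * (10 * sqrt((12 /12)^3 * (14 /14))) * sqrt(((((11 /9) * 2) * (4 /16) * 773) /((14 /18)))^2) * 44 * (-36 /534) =-695885520 /623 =-1116991.20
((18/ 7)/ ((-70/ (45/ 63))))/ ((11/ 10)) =-90/ 3773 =-0.02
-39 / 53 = -0.74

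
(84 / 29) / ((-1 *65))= -84 / 1885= -0.04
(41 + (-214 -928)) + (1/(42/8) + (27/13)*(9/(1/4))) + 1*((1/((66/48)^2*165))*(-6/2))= -1026.05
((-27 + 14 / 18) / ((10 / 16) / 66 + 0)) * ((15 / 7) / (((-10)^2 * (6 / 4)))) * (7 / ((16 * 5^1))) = -3.46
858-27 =831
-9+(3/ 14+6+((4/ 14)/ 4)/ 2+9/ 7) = -41/ 28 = -1.46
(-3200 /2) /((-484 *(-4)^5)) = -25 /7744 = -0.00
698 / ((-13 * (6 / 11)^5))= -56206799 / 50544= -1112.04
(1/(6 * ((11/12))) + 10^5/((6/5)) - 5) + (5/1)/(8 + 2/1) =5499715/66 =83329.02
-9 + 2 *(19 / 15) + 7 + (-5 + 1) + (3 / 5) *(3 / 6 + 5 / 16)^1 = -143 / 48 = -2.98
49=49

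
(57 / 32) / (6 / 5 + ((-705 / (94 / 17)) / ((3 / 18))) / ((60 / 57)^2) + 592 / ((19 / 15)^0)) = -285 / 15554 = -0.02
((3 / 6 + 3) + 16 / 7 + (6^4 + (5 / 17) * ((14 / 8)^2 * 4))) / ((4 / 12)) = 1864095 / 476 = 3916.17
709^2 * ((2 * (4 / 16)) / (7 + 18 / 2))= 502681 / 32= 15708.78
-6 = -6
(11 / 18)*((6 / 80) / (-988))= -11 / 237120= -0.00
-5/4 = -1.25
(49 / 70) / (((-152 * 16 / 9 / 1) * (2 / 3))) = -0.00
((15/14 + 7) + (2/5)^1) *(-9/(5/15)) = -16011/70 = -228.73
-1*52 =-52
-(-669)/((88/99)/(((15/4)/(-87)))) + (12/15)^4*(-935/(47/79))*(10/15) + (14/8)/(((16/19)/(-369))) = -40184051131/32712000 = -1228.42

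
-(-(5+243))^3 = 15252992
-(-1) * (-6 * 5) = -30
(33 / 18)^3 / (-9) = -1331 / 1944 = -0.68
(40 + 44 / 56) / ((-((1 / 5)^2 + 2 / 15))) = -42825 / 182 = -235.30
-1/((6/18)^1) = -3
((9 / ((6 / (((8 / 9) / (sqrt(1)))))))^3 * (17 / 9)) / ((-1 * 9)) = -0.50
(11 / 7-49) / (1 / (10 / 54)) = -1660 / 189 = -8.78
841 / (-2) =-841 / 2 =-420.50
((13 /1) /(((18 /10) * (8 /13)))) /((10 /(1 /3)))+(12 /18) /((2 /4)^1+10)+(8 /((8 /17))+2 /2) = 55807 /3024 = 18.45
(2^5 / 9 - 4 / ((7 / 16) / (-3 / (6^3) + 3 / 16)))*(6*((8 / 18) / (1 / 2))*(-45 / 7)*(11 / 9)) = -82.48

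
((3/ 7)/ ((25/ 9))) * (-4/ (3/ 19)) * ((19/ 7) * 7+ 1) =-2736/ 35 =-78.17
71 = 71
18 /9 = 2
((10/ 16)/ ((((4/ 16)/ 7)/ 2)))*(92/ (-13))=-3220/ 13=-247.69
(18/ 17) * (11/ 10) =99/ 85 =1.16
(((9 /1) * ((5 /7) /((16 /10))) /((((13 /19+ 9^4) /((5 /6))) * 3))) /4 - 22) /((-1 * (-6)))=-1228764857 /335118336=-3.67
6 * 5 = 30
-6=-6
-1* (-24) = 24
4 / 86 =2 / 43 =0.05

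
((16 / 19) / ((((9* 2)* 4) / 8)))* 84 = 7.86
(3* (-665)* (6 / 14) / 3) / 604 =-285 / 604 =-0.47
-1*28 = -28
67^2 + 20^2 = 4889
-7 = -7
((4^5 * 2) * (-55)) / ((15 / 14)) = -315392 / 3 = -105130.67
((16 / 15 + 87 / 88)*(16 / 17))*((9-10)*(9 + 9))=-34.82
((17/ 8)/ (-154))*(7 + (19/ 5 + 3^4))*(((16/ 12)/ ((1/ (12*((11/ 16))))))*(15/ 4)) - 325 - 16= -176177/ 448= -393.25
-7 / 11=-0.64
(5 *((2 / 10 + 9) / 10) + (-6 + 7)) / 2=14 / 5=2.80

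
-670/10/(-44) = 67/44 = 1.52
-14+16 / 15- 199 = -211.93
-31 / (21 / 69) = -713 / 7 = -101.86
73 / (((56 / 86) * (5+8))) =3139 / 364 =8.62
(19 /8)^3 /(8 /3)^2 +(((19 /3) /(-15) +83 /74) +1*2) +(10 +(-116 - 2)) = -5642283869 /54558720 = -103.42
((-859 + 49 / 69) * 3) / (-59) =59222 / 1357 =43.64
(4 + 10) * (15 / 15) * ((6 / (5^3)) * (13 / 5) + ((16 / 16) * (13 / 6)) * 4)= 230776 / 1875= 123.08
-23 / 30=-0.77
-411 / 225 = -137 / 75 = -1.83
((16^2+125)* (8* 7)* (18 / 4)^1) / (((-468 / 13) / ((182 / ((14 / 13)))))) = -450723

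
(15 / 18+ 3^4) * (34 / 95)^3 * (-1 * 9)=-28947396 / 857375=-33.76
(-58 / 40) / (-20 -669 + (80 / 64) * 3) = 29 / 13705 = 0.00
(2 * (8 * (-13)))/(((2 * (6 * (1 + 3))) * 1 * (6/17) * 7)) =-221/126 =-1.75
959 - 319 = 640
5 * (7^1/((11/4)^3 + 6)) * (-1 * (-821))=52544/49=1072.33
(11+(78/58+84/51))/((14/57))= 196593/3451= 56.97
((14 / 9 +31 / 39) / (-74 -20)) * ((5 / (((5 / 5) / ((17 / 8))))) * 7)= -163625 / 87984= -1.86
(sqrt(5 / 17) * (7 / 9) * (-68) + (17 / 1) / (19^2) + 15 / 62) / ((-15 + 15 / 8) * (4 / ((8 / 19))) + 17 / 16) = -25876 / 11067899 + 224 * sqrt(85) / 8901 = 0.23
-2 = -2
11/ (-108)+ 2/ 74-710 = -2837459/ 3996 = -710.07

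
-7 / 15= -0.47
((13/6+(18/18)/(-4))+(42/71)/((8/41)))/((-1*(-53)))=1054/11289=0.09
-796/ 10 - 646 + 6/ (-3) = -3638/ 5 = -727.60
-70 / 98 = -5 / 7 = -0.71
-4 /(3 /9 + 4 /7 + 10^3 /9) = -252 /7057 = -0.04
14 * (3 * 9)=378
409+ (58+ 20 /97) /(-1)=34027 /97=350.79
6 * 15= 90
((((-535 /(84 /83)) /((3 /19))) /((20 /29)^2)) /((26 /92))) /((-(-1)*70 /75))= -3263918477 /122304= -26686.93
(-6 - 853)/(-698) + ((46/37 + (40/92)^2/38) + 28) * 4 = 30688124277/259577126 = 118.22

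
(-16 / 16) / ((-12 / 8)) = 2 / 3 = 0.67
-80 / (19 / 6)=-480 / 19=-25.26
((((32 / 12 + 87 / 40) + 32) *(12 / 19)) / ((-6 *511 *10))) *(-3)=4421 / 1941800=0.00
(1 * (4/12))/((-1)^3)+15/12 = 11/12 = 0.92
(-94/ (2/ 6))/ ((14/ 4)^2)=-1128/ 49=-23.02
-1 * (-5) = 5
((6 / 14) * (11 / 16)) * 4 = 33 / 28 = 1.18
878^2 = 770884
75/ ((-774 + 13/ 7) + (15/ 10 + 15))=-0.10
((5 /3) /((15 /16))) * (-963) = -1712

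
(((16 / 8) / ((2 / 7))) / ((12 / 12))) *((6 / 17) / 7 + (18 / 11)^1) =2208 / 187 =11.81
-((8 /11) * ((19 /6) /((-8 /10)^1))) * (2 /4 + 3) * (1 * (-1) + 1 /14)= -1235 /132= -9.36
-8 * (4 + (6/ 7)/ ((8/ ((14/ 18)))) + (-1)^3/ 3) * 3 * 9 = -810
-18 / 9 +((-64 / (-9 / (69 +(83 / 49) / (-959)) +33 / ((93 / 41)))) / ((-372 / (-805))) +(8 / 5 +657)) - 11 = 635.99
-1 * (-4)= 4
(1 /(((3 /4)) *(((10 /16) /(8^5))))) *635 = 133169152 /3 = 44389717.33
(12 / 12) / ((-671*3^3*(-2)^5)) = 1 / 579744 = 0.00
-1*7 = -7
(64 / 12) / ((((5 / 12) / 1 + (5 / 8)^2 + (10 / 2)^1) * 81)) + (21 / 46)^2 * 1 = 0.22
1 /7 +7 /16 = 65 /112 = 0.58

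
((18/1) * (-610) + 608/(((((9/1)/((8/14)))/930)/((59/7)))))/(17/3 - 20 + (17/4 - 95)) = -171468880/61789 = -2775.07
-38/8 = -19/4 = -4.75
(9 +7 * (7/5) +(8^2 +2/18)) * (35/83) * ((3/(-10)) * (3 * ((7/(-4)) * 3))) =548457/3320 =165.20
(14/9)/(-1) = -14/9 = -1.56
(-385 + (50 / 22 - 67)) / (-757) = 4947 / 8327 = 0.59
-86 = -86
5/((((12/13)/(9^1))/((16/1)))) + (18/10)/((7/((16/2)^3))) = 31908/35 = 911.66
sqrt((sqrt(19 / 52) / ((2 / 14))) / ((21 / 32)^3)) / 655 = 128 * sqrt(3) * 41743^(1 / 4) / 536445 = 0.01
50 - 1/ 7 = 349/ 7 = 49.86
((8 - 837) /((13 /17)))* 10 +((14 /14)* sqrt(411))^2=-135587 /13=-10429.77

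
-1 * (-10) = 10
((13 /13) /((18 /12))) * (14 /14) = 2 /3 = 0.67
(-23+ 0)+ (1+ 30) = 8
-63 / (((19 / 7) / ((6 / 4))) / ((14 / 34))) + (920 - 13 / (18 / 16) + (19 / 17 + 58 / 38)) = 5213719 / 5814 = 896.75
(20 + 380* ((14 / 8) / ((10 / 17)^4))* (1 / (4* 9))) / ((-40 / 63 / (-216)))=2371627377 / 40000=59290.68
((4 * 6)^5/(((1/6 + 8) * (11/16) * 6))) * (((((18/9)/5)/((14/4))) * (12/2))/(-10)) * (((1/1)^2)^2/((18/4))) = -339738624/94325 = -3601.79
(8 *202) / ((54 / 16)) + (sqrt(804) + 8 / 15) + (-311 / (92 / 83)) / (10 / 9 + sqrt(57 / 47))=-85821523 / 6210 + 2 *sqrt(201) + 25191 *sqrt(2679) / 92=380.88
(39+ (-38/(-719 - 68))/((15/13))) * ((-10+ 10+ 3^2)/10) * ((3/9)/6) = 460889/236100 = 1.95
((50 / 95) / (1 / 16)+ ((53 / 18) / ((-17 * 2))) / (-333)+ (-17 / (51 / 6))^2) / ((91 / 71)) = 3414877273 / 352363284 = 9.69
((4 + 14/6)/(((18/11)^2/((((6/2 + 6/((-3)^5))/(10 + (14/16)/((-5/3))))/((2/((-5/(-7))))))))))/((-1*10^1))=-2770295/104437998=-0.03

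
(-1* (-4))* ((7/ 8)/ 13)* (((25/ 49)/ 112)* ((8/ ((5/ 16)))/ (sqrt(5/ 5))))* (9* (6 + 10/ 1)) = 2880/ 637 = 4.52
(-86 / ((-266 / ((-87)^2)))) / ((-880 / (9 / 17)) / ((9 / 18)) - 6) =-2929203 / 3986542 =-0.73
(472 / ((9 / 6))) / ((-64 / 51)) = -1003 / 4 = -250.75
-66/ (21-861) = 11/ 140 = 0.08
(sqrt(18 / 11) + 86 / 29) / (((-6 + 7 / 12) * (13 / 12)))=-12384 / 24505 - 432 * sqrt(22) / 9295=-0.72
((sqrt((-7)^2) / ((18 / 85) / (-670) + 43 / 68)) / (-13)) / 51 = -46900 / 2807571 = -0.02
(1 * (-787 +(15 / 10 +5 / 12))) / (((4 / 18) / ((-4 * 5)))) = 141315 / 2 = 70657.50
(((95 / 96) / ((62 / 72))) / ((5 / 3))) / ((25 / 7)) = 1197 / 6200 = 0.19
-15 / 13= -1.15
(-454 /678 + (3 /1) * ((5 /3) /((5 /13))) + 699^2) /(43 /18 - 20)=-993839514 /35821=-27744.61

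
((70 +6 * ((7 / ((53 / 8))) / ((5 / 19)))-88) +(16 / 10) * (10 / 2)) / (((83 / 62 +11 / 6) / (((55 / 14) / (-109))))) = -1909941 / 11929505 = -0.16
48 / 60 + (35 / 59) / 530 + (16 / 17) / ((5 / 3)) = 726059 / 531590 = 1.37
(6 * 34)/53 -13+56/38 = -7731/1007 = -7.68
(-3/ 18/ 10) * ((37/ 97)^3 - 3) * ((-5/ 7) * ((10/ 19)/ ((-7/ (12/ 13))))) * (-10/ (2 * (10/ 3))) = -0.00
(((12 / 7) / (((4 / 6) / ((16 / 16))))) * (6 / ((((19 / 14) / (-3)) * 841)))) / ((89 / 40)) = -25920 / 1422131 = -0.02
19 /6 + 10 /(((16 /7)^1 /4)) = 62 /3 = 20.67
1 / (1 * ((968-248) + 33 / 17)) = 17 / 12273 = 0.00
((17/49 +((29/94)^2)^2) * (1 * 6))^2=16693679948614740009/3658937553592842304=4.56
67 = 67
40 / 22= 20 / 11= 1.82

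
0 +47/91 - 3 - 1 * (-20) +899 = 83403/91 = 916.52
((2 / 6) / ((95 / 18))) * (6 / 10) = 18 / 475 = 0.04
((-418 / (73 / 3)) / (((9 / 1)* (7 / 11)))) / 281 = -4598 / 430773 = -0.01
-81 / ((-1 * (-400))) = -81 / 400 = -0.20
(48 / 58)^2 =576 / 841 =0.68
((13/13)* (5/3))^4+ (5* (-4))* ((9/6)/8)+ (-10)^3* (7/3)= -754715/324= -2329.37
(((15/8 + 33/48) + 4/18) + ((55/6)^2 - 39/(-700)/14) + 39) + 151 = 5425603/19600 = 276.82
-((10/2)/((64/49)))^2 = -60025/4096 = -14.65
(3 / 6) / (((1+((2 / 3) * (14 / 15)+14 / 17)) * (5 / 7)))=1071 / 3742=0.29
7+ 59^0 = 8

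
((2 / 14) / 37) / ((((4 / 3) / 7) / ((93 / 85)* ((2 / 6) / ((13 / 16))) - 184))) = -152118 / 40885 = -3.72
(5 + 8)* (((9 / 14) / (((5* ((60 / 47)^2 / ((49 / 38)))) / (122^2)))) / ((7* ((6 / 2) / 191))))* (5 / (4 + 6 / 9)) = 20409487787 / 106400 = 191818.49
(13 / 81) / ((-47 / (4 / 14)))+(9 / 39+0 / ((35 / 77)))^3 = 662401 / 58547853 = 0.01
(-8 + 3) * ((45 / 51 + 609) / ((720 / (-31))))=2232 / 17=131.29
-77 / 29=-2.66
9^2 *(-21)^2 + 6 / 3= 35723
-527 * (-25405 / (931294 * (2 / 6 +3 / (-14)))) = 472533 / 3913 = 120.76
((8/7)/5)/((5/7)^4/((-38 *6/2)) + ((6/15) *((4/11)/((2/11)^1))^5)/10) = 1564080/8743223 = 0.18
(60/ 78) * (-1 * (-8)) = 80/ 13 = 6.15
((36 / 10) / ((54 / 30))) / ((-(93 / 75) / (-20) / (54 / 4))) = 13500 / 31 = 435.48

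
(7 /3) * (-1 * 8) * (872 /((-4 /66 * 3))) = 268576 /3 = 89525.33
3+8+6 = 17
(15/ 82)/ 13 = 15/ 1066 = 0.01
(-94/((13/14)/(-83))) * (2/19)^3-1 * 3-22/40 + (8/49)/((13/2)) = 548330407/87383660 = 6.27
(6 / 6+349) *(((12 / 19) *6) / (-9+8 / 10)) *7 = -882000 / 779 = -1132.22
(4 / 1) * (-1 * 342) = -1368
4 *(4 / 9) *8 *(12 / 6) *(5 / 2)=640 / 9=71.11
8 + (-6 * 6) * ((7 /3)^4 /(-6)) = 5018 /27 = 185.85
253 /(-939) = -253 /939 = -0.27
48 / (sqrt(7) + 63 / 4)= 1728 / 551-768 *sqrt(7) / 3857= 2.61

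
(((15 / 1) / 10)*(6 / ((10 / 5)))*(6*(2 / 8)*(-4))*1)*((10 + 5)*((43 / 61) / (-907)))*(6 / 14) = 52245 / 387289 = 0.13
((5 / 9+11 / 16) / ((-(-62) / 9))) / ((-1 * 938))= -179 / 930496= -0.00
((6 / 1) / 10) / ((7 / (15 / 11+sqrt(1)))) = 78 / 385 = 0.20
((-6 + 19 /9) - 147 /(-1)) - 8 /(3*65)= 83696 /585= 143.07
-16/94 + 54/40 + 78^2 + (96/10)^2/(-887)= 25368072863/4168900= 6085.08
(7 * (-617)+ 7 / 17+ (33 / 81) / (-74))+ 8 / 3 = -146594779 / 33966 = -4315.93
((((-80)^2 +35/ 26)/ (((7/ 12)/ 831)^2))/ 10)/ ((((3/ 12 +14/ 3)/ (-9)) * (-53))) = 89372305179216/ 1991899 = 44867889.98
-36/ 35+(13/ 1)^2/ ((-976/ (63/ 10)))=-144801/ 68320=-2.12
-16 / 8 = -2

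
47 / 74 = 0.64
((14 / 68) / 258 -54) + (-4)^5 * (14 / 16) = -8333393 / 8772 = -950.00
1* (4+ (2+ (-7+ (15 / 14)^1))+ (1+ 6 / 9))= 73 / 42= 1.74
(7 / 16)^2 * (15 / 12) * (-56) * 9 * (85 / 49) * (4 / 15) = -1785 / 32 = -55.78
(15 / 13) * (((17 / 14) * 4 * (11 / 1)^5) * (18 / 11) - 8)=134403540 / 91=1476961.98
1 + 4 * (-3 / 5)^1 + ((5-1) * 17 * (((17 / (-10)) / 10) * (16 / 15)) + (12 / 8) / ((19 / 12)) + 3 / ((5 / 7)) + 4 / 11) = -644216 / 78375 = -8.22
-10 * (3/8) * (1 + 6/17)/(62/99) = -34155/4216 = -8.10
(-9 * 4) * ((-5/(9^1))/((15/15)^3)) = 20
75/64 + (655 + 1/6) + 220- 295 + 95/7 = 799559/1344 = 594.91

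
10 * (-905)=-9050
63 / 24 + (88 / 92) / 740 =2.63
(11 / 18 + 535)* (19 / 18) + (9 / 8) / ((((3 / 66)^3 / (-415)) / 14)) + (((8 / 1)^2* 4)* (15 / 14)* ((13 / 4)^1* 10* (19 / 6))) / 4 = -157830953467 / 2268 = -69590367.49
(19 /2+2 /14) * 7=135 /2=67.50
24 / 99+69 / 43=2621 / 1419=1.85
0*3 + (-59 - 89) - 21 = -169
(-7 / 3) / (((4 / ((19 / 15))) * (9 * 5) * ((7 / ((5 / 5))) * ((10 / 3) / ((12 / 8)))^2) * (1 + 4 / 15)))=-3 / 8000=-0.00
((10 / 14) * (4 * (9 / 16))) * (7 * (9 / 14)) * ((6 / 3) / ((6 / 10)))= 675 / 28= 24.11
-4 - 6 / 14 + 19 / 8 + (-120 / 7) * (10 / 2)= -87.77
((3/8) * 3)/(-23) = -9/184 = -0.05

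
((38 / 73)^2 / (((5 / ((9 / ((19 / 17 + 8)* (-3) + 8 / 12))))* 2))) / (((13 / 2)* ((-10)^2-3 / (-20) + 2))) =-294576 / 21402921319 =-0.00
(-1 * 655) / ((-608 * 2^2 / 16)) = 655 / 152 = 4.31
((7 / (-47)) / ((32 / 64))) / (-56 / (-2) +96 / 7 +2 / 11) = -539 / 75811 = -0.01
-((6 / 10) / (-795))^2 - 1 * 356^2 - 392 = -223189095001 / 1755625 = -127128.00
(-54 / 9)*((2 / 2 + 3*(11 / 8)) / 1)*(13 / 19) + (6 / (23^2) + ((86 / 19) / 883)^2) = -21.03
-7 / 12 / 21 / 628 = -0.00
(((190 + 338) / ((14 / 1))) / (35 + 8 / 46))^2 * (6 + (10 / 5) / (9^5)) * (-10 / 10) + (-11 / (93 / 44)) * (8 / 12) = -67624012100744 / 6522661708479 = -10.37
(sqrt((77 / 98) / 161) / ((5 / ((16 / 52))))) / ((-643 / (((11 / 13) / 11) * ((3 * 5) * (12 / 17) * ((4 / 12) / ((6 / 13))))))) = -4 * sqrt(506) / 22878583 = -0.00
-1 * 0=0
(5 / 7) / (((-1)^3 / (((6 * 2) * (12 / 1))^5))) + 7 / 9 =-2786281390031 / 63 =-44226688730.65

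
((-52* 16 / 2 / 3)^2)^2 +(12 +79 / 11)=329432187587 / 891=369733094.93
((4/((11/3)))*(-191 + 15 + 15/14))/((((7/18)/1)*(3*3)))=-54.52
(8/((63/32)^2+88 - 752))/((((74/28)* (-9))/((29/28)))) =118784/225097011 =0.00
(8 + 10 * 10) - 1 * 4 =104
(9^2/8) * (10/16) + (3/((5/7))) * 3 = 6057/320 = 18.93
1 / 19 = 0.05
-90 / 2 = -45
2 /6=1 /3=0.33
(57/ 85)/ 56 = 57/ 4760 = 0.01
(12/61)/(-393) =-4/7991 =-0.00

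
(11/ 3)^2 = 121/ 9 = 13.44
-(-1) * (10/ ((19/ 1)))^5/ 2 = 50000/ 2476099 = 0.02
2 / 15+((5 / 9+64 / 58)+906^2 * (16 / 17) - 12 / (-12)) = 17139117628 / 22185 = 772554.32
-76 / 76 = -1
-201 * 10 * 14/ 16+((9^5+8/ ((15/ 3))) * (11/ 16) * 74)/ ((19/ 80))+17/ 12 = 720907658/ 57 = 12647502.77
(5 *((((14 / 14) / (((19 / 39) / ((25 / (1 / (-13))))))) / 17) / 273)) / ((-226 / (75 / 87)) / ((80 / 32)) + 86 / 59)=0.01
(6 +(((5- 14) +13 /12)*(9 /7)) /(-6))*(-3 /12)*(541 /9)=-233171 /2016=-115.66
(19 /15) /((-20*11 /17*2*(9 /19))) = -6137 /59400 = -0.10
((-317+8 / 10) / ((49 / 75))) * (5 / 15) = -161.33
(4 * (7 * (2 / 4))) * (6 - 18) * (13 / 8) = -273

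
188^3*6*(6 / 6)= 39868032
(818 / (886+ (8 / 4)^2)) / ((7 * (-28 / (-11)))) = 4499 / 87220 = 0.05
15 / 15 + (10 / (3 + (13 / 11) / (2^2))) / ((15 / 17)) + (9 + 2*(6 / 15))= 6194 / 435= 14.24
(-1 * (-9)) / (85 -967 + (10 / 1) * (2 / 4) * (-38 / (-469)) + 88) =-4221 / 372196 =-0.01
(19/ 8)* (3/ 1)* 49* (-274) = -382641/ 4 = -95660.25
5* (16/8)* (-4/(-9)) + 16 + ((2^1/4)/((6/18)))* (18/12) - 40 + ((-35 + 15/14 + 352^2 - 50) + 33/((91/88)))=123834.68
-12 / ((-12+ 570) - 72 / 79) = -158 / 7335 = -0.02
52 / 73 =0.71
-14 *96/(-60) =112/5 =22.40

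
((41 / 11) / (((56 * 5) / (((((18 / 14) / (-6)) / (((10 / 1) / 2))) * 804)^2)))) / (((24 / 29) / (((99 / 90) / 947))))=144110367 / 6496420000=0.02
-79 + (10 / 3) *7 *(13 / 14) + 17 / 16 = -2701 / 48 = -56.27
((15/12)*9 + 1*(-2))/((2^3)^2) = 0.14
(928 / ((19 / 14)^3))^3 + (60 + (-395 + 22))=16511768582601328741 / 322687697779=51169501.34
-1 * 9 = -9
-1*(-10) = 10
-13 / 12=-1.08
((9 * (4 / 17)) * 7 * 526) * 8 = 1060416 / 17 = 62377.41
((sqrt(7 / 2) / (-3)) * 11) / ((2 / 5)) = -17.15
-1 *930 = -930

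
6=6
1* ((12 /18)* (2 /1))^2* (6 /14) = 16 /21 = 0.76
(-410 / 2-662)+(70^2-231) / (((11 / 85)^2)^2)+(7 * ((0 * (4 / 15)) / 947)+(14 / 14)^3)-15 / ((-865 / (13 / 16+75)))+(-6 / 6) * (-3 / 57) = 12817304608906917 / 769999472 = 16645861.56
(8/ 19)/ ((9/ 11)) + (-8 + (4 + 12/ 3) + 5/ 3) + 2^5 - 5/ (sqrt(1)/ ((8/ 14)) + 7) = 40231/ 1197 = 33.61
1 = 1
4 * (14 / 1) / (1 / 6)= 336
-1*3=-3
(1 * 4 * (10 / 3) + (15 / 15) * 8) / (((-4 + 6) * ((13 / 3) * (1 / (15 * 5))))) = 2400 / 13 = 184.62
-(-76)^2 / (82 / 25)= -72200 / 41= -1760.98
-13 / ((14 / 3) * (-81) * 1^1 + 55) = 13 / 323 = 0.04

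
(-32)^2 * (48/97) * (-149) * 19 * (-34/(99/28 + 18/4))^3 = 40019407438610432/368296875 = 108660730.39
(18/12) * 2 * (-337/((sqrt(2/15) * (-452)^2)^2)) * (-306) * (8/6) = 773415/10435031104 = 0.00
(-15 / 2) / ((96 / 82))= -205 / 32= -6.41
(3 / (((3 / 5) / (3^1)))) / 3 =5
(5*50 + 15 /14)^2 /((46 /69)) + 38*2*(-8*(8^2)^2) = -939158581 /392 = -2395812.71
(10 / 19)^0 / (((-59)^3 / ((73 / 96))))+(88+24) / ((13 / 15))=33123524171 / 256312992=129.23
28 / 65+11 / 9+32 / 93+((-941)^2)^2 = 14219229165717952 / 18135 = 784076601363.00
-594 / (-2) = 297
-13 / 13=-1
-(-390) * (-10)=-3900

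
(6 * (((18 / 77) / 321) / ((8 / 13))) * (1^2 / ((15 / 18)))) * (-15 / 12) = -351 / 32956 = -0.01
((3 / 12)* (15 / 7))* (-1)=-0.54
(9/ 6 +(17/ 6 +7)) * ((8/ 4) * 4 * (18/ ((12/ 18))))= 2448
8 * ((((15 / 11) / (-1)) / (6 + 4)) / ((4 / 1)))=-3 / 11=-0.27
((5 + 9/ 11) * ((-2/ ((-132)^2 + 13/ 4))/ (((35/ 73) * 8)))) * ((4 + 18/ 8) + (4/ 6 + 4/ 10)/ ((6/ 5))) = -300176/ 241541685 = -0.00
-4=-4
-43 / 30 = -1.43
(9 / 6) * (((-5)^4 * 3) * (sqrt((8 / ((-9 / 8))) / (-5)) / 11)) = 1500 * sqrt(5) / 11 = 304.92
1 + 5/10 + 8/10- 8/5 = 7/10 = 0.70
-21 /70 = -3 /10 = -0.30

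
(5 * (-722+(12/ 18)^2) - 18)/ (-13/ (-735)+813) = -999355/ 224088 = -4.46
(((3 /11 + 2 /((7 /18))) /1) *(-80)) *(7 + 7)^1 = -66720 /11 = -6065.45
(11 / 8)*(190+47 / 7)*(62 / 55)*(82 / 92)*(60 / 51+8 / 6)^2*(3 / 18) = 3904512 / 13685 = 285.31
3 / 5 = 0.60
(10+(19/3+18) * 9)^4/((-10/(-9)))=24750526329/10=2475052632.90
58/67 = 0.87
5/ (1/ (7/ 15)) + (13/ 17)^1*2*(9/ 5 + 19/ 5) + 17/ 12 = 4187/ 340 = 12.31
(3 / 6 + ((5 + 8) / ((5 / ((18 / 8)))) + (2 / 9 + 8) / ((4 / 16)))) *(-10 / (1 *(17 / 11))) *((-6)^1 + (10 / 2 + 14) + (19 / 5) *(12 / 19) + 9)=-4739273 / 765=-6195.13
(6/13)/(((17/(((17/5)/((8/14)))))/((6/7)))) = 9/65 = 0.14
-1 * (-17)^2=-289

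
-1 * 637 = -637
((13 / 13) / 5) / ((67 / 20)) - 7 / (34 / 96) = -22444 / 1139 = -19.71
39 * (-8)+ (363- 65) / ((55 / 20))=-2240 / 11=-203.64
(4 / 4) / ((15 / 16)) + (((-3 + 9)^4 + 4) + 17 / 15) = 6511 / 5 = 1302.20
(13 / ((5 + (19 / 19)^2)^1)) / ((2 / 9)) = 39 / 4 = 9.75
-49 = -49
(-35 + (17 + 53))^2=1225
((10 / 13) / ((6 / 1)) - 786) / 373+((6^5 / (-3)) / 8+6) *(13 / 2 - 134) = 589777466 / 14547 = 40542.89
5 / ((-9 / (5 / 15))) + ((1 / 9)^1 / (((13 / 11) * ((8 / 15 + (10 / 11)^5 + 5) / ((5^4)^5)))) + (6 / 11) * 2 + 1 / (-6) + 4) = 167259730339594359360385 / 114804773226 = 1456905716022.22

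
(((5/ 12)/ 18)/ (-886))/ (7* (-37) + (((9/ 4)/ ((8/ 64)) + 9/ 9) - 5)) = 0.00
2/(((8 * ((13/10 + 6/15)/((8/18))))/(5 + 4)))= 10/17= 0.59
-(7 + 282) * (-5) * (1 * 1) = 1445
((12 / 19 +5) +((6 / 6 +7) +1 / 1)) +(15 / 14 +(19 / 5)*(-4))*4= -27852 / 665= -41.88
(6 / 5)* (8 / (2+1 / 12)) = 576 / 125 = 4.61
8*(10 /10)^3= 8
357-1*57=300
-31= -31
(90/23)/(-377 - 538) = -6/1403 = -0.00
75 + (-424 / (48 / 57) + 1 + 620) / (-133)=19715 / 266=74.12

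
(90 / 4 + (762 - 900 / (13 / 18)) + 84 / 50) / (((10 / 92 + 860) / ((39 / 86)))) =-20629827 / 85064750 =-0.24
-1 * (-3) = 3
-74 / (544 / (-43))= 1591 / 272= 5.85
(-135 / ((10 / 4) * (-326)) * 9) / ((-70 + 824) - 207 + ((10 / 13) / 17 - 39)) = 17901 / 6100438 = 0.00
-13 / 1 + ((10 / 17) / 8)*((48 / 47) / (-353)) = -3666671 / 282047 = -13.00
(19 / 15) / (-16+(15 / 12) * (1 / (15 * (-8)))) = -608 / 7685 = -0.08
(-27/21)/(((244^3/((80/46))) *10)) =-9/584703056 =-0.00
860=860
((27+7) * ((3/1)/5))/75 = 34/125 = 0.27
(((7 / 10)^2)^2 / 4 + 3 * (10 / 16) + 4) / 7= 237401 / 280000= 0.85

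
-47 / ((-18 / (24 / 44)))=47 / 33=1.42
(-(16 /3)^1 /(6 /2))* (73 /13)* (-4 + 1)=1168 /39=29.95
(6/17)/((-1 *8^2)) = -3/544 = -0.01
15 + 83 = 98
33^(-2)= 1 / 1089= 0.00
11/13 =0.85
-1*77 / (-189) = 11 / 27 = 0.41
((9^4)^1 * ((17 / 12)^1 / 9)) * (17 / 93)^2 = 132651 / 3844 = 34.51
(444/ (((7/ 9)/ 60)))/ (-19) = -239760/ 133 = -1802.71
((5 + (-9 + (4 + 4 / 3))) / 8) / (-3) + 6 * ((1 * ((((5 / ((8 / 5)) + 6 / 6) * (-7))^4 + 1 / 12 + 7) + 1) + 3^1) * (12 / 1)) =230642778929 / 4608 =50052686.40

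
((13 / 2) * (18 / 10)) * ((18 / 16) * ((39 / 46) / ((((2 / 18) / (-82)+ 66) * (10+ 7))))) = 15153723 / 1523554960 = 0.01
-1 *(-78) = 78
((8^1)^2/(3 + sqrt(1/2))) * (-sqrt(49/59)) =-2688 * sqrt(59)/1003 + 448 * sqrt(118)/1003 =-15.73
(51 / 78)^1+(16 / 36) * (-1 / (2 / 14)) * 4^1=-2759 / 234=-11.79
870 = 870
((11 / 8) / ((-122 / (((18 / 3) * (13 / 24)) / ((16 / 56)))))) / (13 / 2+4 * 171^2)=-0.00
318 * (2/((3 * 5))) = 212/5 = 42.40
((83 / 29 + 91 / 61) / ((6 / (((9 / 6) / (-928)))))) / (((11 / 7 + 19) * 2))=-26957 / 945580032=-0.00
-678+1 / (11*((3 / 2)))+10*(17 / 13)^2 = -3685498 / 5577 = -660.84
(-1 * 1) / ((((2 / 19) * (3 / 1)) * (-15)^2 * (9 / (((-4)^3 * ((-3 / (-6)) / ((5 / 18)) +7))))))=26752 / 30375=0.88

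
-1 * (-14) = 14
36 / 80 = 9 / 20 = 0.45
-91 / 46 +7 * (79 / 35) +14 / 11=38189 / 2530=15.09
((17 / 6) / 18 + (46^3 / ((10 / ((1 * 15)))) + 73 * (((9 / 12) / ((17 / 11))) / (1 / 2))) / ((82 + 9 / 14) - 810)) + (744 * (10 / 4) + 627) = 42745157023 / 18695988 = 2286.33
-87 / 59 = -1.47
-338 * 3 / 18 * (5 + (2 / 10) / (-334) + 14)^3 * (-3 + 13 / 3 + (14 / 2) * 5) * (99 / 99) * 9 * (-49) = 28832243471101742581 / 4657463000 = 6190546971.84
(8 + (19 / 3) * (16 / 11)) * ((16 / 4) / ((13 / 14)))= 31808 / 429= 74.14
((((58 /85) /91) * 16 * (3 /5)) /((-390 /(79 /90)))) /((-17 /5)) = 18328 /384622875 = 0.00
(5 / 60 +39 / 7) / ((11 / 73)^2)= 2531275 / 10164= 249.04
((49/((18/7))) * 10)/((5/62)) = 21266/9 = 2362.89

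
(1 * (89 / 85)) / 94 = 89 / 7990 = 0.01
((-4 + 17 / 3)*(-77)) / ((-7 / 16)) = 880 / 3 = 293.33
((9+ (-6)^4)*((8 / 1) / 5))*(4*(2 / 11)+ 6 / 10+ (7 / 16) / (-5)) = 284751 / 110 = 2588.65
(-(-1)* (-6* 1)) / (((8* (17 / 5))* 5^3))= -3 / 1700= -0.00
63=63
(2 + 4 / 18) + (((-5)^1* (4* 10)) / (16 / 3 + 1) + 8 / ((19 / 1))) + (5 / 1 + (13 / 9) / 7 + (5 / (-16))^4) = -206748491 / 8716288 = -23.72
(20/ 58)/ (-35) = -2/ 203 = -0.01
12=12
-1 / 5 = -0.20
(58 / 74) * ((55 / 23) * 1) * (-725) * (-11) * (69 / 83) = 38160375 / 3071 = 12426.04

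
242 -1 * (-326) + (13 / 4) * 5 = 2337 / 4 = 584.25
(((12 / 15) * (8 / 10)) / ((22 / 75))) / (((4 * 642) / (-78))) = -78 / 1177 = -0.07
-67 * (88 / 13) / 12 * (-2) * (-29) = -85492 / 39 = -2192.10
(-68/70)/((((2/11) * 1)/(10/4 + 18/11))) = -221/10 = -22.10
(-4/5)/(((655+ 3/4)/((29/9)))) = -0.00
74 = 74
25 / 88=0.28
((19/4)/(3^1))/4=19/48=0.40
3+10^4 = 10003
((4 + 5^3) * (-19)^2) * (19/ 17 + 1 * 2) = 2468157/ 17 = 145185.71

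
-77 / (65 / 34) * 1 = -2618 / 65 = -40.28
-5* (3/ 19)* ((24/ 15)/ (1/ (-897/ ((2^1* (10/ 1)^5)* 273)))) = 69/ 3325000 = 0.00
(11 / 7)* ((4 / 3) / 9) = 0.23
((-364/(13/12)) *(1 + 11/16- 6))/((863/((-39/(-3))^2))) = 244881/863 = 283.76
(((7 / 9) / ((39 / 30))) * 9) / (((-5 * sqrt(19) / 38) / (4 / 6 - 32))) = 2632 * sqrt(19) / 39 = 294.17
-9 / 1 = -9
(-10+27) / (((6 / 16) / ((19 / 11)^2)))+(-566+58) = -135308 / 363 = -372.75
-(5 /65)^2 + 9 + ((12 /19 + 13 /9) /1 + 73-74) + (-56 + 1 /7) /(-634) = 1302828517 /128253762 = 10.16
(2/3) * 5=10/3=3.33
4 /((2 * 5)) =2 /5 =0.40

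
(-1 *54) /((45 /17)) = -102 /5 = -20.40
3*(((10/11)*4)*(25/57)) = 1000/209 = 4.78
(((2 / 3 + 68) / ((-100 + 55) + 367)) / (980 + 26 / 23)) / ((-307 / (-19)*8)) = 1957 / 1163864016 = 0.00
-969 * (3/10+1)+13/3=-37661/30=-1255.37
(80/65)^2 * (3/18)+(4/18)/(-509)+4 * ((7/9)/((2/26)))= 10502254/258063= 40.70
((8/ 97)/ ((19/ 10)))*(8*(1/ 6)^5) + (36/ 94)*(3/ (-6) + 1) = 4031581/ 21048903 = 0.19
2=2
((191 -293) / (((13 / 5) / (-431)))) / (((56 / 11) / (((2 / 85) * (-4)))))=-28446 / 91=-312.59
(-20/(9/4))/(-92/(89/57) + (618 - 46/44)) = -156640/9833661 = -0.02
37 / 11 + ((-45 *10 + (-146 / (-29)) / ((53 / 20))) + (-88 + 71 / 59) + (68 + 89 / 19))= -458.85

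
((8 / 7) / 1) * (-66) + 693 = 4323 / 7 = 617.57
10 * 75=750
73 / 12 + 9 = 181 / 12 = 15.08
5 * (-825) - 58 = -4183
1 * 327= 327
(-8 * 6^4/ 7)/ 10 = -148.11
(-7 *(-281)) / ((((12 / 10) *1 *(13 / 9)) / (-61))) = -1799805 / 26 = -69223.27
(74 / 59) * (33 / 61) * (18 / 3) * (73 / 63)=118844 / 25193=4.72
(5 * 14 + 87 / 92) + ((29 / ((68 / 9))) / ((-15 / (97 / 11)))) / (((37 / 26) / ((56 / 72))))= 665629477 / 9548220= 69.71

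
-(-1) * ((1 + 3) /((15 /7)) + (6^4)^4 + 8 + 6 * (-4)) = 42316648611628 /15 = 2821109907441.87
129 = 129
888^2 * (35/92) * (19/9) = 14566160/23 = 633311.30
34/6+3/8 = 145/24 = 6.04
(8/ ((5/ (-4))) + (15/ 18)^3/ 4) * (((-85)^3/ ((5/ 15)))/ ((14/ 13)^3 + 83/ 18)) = 7292062645075/ 3707888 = 1966635.09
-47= -47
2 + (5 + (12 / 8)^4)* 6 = 499 / 8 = 62.38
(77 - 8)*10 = 690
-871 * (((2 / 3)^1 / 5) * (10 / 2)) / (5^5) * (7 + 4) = -19162 / 9375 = -2.04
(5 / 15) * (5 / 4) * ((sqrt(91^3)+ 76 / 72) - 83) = -7375 / 216+ 455 * sqrt(91) / 12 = 327.56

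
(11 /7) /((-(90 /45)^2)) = -11 /28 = -0.39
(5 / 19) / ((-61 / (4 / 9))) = -20 / 10431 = -0.00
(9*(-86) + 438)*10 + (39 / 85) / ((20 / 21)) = -5711181 / 1700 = -3359.52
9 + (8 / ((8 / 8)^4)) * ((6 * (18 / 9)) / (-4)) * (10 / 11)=-141 / 11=-12.82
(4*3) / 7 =1.71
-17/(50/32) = -272/25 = -10.88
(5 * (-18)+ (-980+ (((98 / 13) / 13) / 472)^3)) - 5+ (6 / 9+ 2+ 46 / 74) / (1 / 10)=-7338978762166296161 / 7042374260660544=-1042.12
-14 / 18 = -7 / 9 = -0.78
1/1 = 1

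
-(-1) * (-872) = -872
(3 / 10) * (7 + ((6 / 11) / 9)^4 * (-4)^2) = 8301703 / 3953070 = 2.10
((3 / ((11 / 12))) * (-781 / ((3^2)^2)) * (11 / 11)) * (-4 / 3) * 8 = 9088 / 27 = 336.59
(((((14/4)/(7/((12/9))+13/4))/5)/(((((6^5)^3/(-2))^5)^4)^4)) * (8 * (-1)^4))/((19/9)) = 7/112186561582519243047912742516759392148207981497293965843089890986968553957979525687934739960901944842659973621779618216020495596447198994442332870596258565178528471975333040113880648442696994498691480653615786647270600471249217144205555442507750954454302850309831576844495799251012013285257897348631791438923740831713803050089376910505462263972515304544645153320023928796565002330316571809206073141150525586929394217733503432080865031671261169106193931332179087338537768087433846213247499857057774417611158663131896111885618572480540640884803399973391337197141489462678261719878611067369174283006687429402061216296369825100336860419033789674358512142309100306558874049460414385563563134991209767101039580748222736820438344357021253665128397162023675685557228005431651957765340585895932915421718344814890847507215881105360268520671872488858850222555580297596121627464449840991798831880341068865478556945135697920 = 0.00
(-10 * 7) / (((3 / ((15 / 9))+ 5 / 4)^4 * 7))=-1600000 / 13845841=-0.12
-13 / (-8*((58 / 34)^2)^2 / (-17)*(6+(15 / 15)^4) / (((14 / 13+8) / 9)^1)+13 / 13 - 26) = -1089030319 / 222763481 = -4.89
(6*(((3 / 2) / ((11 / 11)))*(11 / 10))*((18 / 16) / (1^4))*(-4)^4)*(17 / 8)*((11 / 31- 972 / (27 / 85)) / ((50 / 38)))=-54593756514 / 3875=-14088711.36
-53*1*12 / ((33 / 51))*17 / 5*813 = -2716957.31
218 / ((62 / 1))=109 / 31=3.52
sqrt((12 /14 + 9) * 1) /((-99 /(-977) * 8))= 977 * sqrt(483) /5544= 3.87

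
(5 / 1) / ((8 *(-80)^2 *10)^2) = 1 / 52428800000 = 0.00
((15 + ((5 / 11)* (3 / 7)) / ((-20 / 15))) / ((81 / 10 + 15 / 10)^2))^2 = 1453515625 / 55953063936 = 0.03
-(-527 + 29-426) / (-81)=-308 / 27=-11.41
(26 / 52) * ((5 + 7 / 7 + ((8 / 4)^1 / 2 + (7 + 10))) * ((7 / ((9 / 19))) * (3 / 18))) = 29.56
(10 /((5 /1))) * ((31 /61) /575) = 0.00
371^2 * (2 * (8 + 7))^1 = 4129230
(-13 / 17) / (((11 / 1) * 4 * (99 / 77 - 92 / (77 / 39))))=91 / 237252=0.00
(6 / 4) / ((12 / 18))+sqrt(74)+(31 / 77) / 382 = 132425 / 58828+sqrt(74) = 10.85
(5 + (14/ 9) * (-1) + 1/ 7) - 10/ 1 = -404/ 63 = -6.41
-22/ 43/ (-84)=0.01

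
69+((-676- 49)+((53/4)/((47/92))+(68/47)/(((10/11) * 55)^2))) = -18508108/29375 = -630.06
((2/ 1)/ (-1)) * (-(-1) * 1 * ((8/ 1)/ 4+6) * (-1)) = 16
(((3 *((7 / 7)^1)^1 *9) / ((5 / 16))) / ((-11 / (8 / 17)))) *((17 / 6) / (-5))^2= -1.19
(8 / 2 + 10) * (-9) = -126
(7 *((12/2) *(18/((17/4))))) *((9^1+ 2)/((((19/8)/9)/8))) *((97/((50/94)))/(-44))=-1985243904/8075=-245850.64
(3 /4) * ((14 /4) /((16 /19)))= 399 /128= 3.12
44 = 44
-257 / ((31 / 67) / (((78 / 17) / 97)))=-26.27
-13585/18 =-754.72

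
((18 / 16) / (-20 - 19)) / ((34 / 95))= -285 / 3536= -0.08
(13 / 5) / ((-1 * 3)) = -13 / 15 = -0.87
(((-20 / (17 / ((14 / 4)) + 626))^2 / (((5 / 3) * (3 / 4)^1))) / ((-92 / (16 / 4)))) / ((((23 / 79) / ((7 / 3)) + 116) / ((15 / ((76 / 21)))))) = -4741975 / 3800380554496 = -0.00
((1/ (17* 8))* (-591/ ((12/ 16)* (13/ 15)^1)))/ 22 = -2955/ 9724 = -0.30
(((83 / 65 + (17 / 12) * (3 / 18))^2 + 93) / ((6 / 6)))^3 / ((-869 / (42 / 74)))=-63636339723314143384918060567 / 112609586625848193024000000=-565.11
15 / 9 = 5 / 3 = 1.67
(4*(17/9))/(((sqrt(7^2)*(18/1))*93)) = 34/52731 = 0.00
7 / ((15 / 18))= 42 / 5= 8.40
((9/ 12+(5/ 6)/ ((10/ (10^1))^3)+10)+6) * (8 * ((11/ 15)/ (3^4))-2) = -247081/ 7290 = -33.89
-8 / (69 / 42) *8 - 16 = -1264 / 23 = -54.96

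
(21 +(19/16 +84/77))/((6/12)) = 4097/88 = 46.56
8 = 8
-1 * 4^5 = -1024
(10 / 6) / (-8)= -0.21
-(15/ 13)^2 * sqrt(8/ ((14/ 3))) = -450 * sqrt(21)/ 1183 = -1.74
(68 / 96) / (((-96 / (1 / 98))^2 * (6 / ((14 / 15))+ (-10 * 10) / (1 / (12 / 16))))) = -17 / 145662935040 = -0.00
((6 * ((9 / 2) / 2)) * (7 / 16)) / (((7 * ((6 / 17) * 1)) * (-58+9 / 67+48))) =-0.24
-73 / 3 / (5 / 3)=-73 / 5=-14.60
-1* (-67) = 67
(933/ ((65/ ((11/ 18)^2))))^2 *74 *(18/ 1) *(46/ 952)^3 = 637494952946819/ 147636105926400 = 4.32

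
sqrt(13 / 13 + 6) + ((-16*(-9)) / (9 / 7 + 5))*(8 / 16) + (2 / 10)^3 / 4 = sqrt(7) + 63011 / 5500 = 14.10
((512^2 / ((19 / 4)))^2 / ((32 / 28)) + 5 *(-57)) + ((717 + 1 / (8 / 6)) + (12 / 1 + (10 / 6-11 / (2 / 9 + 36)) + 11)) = 1881814473713417 / 706116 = 2665021715.57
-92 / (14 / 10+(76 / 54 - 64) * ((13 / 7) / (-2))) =-21735 / 14062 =-1.55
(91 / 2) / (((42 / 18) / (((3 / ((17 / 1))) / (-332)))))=-117 / 11288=-0.01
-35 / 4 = -8.75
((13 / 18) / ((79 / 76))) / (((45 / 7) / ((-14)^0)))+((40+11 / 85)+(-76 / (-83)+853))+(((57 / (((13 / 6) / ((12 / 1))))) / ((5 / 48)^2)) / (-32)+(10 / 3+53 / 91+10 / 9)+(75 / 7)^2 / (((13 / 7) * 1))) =1064007990376 / 20540949975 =51.80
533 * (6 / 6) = 533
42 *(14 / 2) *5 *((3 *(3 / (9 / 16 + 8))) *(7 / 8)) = 185220 / 137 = 1351.97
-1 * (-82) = 82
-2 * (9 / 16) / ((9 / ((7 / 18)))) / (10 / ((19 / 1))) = -133 / 1440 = -0.09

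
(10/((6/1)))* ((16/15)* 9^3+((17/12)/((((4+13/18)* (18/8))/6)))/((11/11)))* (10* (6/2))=38920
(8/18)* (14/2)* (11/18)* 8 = 1232/81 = 15.21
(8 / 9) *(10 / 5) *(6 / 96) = 1 / 9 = 0.11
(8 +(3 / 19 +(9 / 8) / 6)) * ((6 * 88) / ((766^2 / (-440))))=-9209310 / 2787091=-3.30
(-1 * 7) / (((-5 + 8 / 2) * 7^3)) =1 / 49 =0.02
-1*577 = -577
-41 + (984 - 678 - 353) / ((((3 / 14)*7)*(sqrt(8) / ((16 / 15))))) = -41 - 376*sqrt(2) / 45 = -52.82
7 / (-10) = -0.70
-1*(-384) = 384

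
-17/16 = -1.06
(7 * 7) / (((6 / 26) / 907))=577759 / 3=192586.33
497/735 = 71/105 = 0.68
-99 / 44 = -9 / 4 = -2.25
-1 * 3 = -3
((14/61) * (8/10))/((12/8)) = 0.12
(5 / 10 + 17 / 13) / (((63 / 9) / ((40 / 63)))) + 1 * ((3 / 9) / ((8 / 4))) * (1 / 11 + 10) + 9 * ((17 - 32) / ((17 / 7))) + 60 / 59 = -6670007207 / 126504378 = -52.73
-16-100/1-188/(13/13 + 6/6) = -210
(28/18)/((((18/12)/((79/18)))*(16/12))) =553/162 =3.41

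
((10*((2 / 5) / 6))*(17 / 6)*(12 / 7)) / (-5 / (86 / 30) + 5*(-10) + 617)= 0.01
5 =5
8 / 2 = 4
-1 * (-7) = 7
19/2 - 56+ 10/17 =-1561/34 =-45.91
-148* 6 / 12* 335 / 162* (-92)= 1140340 / 81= 14078.27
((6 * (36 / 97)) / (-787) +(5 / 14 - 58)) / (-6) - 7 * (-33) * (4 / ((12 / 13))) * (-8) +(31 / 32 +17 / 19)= -2598062515415 / 324898784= -7996.53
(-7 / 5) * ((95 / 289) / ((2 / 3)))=-399 / 578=-0.69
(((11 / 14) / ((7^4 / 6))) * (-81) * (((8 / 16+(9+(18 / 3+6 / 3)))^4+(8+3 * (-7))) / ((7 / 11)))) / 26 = -44116761051 / 48941984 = -901.41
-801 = -801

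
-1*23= -23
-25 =-25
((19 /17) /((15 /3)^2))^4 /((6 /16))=0.00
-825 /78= -275 /26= -10.58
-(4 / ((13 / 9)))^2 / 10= -648 / 845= -0.77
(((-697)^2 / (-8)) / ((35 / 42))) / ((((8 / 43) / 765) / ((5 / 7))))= -47942061165 / 224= -214027058.77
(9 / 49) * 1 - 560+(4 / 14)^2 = -27427 / 49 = -559.73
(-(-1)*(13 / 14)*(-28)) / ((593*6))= -13 / 1779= -0.01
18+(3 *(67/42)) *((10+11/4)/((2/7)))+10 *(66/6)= 5465/16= 341.56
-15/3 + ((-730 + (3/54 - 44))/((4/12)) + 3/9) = -2326.50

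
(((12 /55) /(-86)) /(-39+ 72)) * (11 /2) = -1 /2365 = -0.00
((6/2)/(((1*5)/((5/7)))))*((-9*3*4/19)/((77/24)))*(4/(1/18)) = -559872/10241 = -54.67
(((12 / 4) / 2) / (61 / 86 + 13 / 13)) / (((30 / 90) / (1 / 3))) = 43 / 49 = 0.88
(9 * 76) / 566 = 342 / 283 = 1.21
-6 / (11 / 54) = -324 / 11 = -29.45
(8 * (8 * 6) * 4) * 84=129024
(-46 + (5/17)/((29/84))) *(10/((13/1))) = -222580/6409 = -34.73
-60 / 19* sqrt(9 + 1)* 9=-540* sqrt(10) / 19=-89.88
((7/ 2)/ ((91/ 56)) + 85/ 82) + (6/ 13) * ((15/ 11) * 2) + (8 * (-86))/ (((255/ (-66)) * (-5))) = -155312061/ 4983550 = -31.16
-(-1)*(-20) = -20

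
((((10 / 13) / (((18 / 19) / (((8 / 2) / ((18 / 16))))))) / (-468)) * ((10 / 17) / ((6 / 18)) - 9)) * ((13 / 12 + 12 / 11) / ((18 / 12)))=4471460 / 69115761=0.06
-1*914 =-914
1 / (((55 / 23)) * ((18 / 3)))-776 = -256057 / 330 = -775.93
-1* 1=-1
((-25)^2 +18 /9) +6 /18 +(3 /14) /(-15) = 131737 /210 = 627.32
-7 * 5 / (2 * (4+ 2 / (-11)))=-55 / 12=-4.58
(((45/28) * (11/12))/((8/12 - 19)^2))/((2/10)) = 27/1232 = 0.02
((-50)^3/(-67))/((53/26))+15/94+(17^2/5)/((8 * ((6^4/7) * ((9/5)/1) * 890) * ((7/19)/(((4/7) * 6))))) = 3700593175238227/4042619189280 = 915.39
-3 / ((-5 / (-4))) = -12 / 5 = -2.40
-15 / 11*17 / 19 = -255 / 209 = -1.22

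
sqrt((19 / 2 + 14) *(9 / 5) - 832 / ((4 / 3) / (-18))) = 3 *sqrt(125270) / 10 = 106.18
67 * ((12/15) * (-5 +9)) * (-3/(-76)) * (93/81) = 8308/855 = 9.72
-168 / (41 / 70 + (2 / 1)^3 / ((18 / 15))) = -35280 / 1523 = -23.16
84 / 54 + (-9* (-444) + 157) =37391 / 9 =4154.56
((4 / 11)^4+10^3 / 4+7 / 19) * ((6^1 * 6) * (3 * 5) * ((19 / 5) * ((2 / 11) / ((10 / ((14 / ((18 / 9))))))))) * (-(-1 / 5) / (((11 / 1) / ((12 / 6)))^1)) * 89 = 211631.30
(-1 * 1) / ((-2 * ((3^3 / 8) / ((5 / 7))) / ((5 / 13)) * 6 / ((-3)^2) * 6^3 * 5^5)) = 1 / 11056500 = 0.00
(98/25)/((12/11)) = 539/150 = 3.59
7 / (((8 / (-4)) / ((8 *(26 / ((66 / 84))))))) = -10192 / 11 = -926.55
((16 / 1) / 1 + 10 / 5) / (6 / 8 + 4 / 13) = 936 / 55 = 17.02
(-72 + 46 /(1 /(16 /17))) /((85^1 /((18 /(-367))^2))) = -0.00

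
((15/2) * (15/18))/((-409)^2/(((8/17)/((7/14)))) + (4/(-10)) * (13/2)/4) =0.00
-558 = -558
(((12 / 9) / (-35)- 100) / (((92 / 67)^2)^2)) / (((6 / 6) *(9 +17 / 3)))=-1.92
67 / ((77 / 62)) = 4154 / 77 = 53.95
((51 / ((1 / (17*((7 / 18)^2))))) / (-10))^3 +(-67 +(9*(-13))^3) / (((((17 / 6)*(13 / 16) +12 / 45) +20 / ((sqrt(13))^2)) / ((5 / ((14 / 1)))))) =-141528.49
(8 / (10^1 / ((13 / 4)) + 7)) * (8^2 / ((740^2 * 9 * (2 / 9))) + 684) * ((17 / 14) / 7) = 20694353368 / 219690275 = 94.20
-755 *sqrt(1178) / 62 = -417.95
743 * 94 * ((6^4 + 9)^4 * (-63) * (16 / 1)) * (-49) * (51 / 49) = 10413324983845237860000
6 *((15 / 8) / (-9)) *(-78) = 195 / 2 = 97.50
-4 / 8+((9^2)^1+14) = 189 / 2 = 94.50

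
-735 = -735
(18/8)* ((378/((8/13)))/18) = 76.78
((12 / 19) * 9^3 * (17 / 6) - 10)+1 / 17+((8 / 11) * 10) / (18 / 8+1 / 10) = 216700867 / 166991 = 1297.68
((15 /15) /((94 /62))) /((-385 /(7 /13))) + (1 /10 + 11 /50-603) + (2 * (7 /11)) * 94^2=1788313138 /168025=10643.14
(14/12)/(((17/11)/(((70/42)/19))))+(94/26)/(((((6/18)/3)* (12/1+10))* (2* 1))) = 1339771/1662804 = 0.81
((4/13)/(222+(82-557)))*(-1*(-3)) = -12/3289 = -0.00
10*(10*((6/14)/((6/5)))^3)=3125/686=4.56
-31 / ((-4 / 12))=93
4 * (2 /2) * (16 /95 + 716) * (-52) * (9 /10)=-63681696 /475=-134066.73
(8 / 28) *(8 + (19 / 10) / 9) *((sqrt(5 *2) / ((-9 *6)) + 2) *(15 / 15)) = 1478 / 315 - 739 *sqrt(10) / 17010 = 4.55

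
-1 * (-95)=95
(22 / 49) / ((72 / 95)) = 1045 / 1764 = 0.59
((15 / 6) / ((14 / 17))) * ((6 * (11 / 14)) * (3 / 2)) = 8415 / 392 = 21.47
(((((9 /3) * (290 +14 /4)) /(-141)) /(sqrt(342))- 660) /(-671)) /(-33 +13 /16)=-192 /6283- 2348 * sqrt(38) /925768635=-0.03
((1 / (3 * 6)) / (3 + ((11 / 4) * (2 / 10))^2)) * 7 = 1400 / 11889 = 0.12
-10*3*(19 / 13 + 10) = -4470 / 13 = -343.85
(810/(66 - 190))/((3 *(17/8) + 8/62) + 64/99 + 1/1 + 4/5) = -801900/1098763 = -0.73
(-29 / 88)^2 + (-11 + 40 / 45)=-697135 / 69696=-10.00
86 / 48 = 43 / 24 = 1.79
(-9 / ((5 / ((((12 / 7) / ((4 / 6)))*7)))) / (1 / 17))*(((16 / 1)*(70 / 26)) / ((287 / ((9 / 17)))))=-23328 / 533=-43.77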